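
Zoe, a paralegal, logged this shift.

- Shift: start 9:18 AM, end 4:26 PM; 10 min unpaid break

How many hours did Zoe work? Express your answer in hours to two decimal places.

6.97 hours

Shift: 9:18 AM–4:26 PM = 7 h 8 min; less 10 min break → 6 h 58 min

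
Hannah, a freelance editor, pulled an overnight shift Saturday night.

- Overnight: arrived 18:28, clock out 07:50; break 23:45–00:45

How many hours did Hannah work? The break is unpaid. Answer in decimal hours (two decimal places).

12.37 hours

Overnight: 18:28 → midnight = 5 h 32 min; midnight → 07:50 = 7 h 50 min; span 13 h 22 min; less 60 min break → 12 h 22 min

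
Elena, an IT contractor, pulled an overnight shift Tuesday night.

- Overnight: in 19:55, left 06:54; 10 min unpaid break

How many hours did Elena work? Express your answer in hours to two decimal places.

Overnight: 19:55 → midnight = 4 h 5 min; midnight → 06:54 = 6 h 54 min; span 10 h 59 min; less 10 min break → 10 h 49 min

10.82 hours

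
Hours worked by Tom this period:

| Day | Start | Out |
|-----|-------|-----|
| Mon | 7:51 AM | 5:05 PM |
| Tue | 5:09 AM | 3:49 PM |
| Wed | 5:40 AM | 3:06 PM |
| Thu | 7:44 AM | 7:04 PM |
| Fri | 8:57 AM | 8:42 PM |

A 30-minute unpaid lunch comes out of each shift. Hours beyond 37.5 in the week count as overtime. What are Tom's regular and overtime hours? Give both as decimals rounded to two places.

Regular 37.50 hours, overtime 12.42 hours

Mon: 7:51 AM–5:05 PM = 9 h 14 min; less 30 min break → 8 h 44 min
Tue: 5:09 AM–3:49 PM = 10 h 40 min; less 30 min break → 10 h 10 min
Wed: 5:40 AM–3:06 PM = 9 h 26 min; less 30 min break → 8 h 56 min
Thu: 7:44 AM–7:04 PM = 11 h 20 min; less 30 min break → 10 h 50 min
Fri: 8:57 AM–8:42 PM = 11 h 45 min; less 30 min break → 11 h 15 min
Total worked: 49 h 55 min = 49.92 h.
Threshold 37.5 h → overtime 12 h 25 min, regular 37 h 30 min.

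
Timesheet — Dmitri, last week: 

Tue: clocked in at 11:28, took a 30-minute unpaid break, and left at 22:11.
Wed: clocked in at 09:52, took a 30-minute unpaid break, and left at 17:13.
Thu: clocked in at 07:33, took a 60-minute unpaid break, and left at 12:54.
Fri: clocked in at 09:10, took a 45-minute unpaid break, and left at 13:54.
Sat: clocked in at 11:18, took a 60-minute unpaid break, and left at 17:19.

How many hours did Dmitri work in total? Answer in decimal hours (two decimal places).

30.42 hours

Tue: 11:28–22:11 = 10 h 43 min; less 30 min break → 10 h 13 min
Wed: 09:52–17:13 = 7 h 21 min; less 30 min break → 6 h 51 min
Thu: 07:33–12:54 = 5 h 21 min; less 60 min break → 4 h 21 min
Fri: 09:10–13:54 = 4 h 44 min; less 45 min break → 3 h 59 min
Sat: 11:18–17:19 = 6 h 1 min; less 60 min break → 5 h 1 min
Total: 10 h 13 min + 6 h 51 min + 4 h 21 min + 3 h 59 min + 5 h 1 min = 30 h 25 min.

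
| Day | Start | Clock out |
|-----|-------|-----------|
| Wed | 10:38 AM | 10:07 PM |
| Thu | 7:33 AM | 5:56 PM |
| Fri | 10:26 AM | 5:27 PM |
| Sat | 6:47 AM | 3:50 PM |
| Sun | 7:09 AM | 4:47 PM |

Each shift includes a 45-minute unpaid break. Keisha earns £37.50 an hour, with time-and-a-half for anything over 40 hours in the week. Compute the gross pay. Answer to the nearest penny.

Wed: 10:38 AM–10:07 PM = 11 h 29 min; less 45 min break → 10 h 44 min
Thu: 7:33 AM–5:56 PM = 10 h 23 min; less 45 min break → 9 h 38 min
Fri: 10:26 AM–5:27 PM = 7 h 1 min; less 45 min break → 6 h 16 min
Sat: 6:47 AM–3:50 PM = 9 h 3 min; less 45 min break → 8 h 18 min
Sun: 7:09 AM–4:47 PM = 9 h 38 min; less 45 min break → 8 h 53 min
Total worked: 43 h 49 min = 2629 min.
Regular 40 h 0 min = 2400 min at £37.50/h; overtime 3 h 49 min = 229 min at £56.25/h.
Pay = (2400 × £37.50 + 229 × £56.25) ÷ 60 = £1714.69.

£1714.69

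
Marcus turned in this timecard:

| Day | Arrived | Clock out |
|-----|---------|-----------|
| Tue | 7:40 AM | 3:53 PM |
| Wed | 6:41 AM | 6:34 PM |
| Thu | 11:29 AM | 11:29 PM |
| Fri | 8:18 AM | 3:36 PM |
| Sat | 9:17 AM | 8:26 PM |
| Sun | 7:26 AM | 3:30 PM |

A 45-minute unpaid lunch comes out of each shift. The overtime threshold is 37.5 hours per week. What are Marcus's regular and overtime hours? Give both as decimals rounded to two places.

Tue: 7:40 AM–3:53 PM = 8 h 13 min; less 45 min break → 7 h 28 min
Wed: 6:41 AM–6:34 PM = 11 h 53 min; less 45 min break → 11 h 8 min
Thu: 11:29 AM–11:29 PM = 12 h 0 min; less 45 min break → 11 h 15 min
Fri: 8:18 AM–3:36 PM = 7 h 18 min; less 45 min break → 6 h 33 min
Sat: 9:17 AM–8:26 PM = 11 h 9 min; less 45 min break → 10 h 24 min
Sun: 7:26 AM–3:30 PM = 8 h 4 min; less 45 min break → 7 h 19 min
Total worked: 54 h 7 min = 54.12 h.
Threshold 37.5 h → overtime 16 h 37 min, regular 37 h 30 min.

Regular 37.50 hours, overtime 16.62 hours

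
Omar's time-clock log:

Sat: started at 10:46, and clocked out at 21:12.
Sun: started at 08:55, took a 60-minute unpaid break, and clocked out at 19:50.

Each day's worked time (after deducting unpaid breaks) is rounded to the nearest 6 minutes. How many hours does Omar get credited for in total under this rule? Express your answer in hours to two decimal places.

Sat: 10:46–21:12 = 10 h 26 min → rounds to 10 h 24 min
Sun: 08:55–19:50 = 10 h 55 min − 60 min = 9 h 55 min → rounds to 9 h 54 min
Total credited: 20 h 18 min.

20.30 hours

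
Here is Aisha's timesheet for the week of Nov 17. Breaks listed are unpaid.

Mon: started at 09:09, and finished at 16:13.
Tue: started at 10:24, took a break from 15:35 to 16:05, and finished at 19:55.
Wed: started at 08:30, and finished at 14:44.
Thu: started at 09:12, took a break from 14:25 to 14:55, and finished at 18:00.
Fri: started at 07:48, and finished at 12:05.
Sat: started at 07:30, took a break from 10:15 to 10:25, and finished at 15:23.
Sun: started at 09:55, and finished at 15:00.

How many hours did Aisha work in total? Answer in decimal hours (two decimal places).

Mon: 09:09–16:13 = 7 h 4 min
Tue: 10:24–19:55 = 9 h 31 min; less 30 min break → 9 h 1 min
Wed: 08:30–14:44 = 6 h 14 min
Thu: 09:12–18:00 = 8 h 48 min; less 30 min break → 8 h 18 min
Fri: 07:48–12:05 = 4 h 17 min
Sat: 07:30–15:23 = 7 h 53 min; less 10 min break → 7 h 43 min
Sun: 09:55–15:00 = 5 h 5 min
Total: 7 h 4 min + 9 h 1 min + 6 h 14 min + 8 h 18 min + 4 h 17 min + 7 h 43 min + 5 h 5 min = 47 h 42 min.

47.70 hours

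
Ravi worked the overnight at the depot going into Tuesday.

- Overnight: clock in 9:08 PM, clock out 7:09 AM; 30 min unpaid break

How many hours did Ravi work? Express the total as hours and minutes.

9 h 31 min

Overnight: 9:08 PM → midnight = 2 h 52 min; midnight → 7:09 AM = 7 h 9 min; span 10 h 1 min; less 30 min break → 9 h 31 min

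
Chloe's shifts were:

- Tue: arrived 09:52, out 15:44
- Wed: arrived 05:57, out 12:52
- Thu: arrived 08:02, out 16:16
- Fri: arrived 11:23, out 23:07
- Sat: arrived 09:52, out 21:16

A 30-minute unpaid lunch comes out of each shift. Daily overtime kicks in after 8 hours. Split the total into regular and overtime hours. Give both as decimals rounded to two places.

Tue: 09:52–15:44 = 5 h 52 min; less 30 min break → 5 h 22 min
Wed: 05:57–12:52 = 6 h 55 min; less 30 min break → 6 h 25 min
Thu: 08:02–16:16 = 8 h 14 min; less 30 min break → 7 h 44 min
Fri: 11:23–23:07 = 11 h 44 min; less 30 min break → 11 h 14 min
Sat: 09:52–21:16 = 11 h 24 min; less 30 min break → 10 h 54 min
Tue reg 5 h 22 min / OT 0 h 0 min; Wed reg 6 h 25 min / OT 0 h 0 min; Thu reg 7 h 44 min / OT 0 h 0 min; Fri reg 8 h 0 min / OT 3 h 14 min; Sat reg 8 h 0 min / OT 2 h 54 min.
Totals: regular 35 h 31 min, overtime 6 h 8 min.

Regular 35.52 hours, overtime 6.13 hours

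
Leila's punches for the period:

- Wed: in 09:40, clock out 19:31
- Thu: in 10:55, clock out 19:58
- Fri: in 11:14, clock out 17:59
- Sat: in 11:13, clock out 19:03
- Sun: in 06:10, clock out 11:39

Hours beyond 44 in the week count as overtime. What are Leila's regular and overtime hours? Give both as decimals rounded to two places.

Wed: 09:40–19:31 = 9 h 51 min
Thu: 10:55–19:58 = 9 h 3 min
Fri: 11:14–17:59 = 6 h 45 min
Sat: 11:13–19:03 = 7 h 50 min
Sun: 06:10–11:39 = 5 h 29 min
Total worked: 38 h 58 min = 38.97 h.
Threshold 44 h → overtime 0 h 0 min, regular 38 h 58 min.

Regular 38.97 hours, overtime 0.00 hours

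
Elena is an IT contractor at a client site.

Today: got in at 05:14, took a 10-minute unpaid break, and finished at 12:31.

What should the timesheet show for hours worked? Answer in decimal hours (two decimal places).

Today: 05:14–12:31 = 7 h 17 min; less 10 min break → 7 h 7 min

7.12 hours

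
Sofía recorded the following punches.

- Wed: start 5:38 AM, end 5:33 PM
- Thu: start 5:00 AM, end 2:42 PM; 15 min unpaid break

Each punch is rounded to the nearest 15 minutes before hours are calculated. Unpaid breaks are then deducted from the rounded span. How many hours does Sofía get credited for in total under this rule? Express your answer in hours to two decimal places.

21.25 hours

Wed: in 5:38 AM→5:45 AM, out 5:33 PM→5:30 PM; 11 h 45 min
Thu: in 5:00 AM→5:00 AM, out 2:42 PM→2:45 PM; 9 h 45 min − 15 min = 9 h 30 min
Total credited: 21 h 15 min.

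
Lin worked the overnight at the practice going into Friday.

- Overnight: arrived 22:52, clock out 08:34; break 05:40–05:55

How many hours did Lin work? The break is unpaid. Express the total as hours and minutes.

Overnight: 22:52 → midnight = 1 h 8 min; midnight → 08:34 = 8 h 34 min; span 9 h 42 min; less 15 min break → 9 h 27 min

9 h 27 min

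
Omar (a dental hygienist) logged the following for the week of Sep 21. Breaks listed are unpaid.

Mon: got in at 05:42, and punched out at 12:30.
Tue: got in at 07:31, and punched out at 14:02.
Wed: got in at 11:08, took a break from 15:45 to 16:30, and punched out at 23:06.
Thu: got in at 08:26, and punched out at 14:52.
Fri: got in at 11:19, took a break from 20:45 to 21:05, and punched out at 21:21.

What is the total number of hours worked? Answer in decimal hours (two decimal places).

Mon: 05:42–12:30 = 6 h 48 min
Tue: 07:31–14:02 = 6 h 31 min
Wed: 11:08–23:06 = 11 h 58 min; less 45 min break → 11 h 13 min
Thu: 08:26–14:52 = 6 h 26 min
Fri: 11:19–21:21 = 10 h 2 min; less 20 min break → 9 h 42 min
Total: 6 h 48 min + 6 h 31 min + 11 h 13 min + 6 h 26 min + 9 h 42 min = 40 h 40 min.

40.67 hours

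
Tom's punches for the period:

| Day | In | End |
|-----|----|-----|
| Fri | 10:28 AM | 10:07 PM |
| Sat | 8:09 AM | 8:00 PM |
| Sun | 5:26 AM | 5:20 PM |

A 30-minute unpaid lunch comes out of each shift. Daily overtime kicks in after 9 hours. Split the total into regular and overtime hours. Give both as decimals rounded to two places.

Fri: 10:28 AM–10:07 PM = 11 h 39 min; less 30 min break → 11 h 9 min
Sat: 8:09 AM–8:00 PM = 11 h 51 min; less 30 min break → 11 h 21 min
Sun: 5:26 AM–5:20 PM = 11 h 54 min; less 30 min break → 11 h 24 min
Fri reg 9 h 0 min / OT 2 h 9 min; Sat reg 9 h 0 min / OT 2 h 21 min; Sun reg 9 h 0 min / OT 2 h 24 min.
Totals: regular 27 h 0 min, overtime 6 h 54 min.

Regular 27.00 hours, overtime 6.90 hours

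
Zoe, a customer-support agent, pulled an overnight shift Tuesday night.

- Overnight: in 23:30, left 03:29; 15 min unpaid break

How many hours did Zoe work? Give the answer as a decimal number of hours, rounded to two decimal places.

3.73 hours

Overnight: 23:30 → midnight = 0 h 30 min; midnight → 03:29 = 3 h 29 min; span 3 h 59 min; less 15 min break → 3 h 44 min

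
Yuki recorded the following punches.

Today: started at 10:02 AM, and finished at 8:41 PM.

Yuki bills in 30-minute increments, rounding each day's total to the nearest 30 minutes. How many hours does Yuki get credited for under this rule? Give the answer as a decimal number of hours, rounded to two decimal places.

10.50 hours

Today: 10:02 AM–8:41 PM = 10 h 39 min → rounds to 10 h 30 min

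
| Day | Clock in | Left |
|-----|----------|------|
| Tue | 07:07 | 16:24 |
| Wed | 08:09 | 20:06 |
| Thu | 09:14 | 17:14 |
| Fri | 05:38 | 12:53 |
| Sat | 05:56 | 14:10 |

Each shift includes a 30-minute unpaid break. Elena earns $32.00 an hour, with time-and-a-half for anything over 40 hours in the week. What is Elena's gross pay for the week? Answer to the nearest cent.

$1386.40

Tue: 07:07–16:24 = 9 h 17 min; less 30 min break → 8 h 47 min
Wed: 08:09–20:06 = 11 h 57 min; less 30 min break → 11 h 27 min
Thu: 09:14–17:14 = 8 h 0 min; less 30 min break → 7 h 30 min
Fri: 05:38–12:53 = 7 h 15 min; less 30 min break → 6 h 45 min
Sat: 05:56–14:10 = 8 h 14 min; less 30 min break → 7 h 44 min
Total worked: 42 h 13 min = 2533 min.
Regular 40 h 0 min = 2400 min at $32.00/h; overtime 2 h 13 min = 133 min at $48.00/h.
Pay = (2400 × $32.00 + 133 × $48.00) ÷ 60 = $1386.40.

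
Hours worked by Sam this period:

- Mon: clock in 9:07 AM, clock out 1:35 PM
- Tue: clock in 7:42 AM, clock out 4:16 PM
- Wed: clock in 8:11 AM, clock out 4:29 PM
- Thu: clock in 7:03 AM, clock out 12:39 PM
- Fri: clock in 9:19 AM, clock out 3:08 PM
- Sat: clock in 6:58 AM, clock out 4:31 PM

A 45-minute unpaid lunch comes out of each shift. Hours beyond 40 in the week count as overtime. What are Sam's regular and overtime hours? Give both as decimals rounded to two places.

Mon: 9:07 AM–1:35 PM = 4 h 28 min; less 45 min break → 3 h 43 min
Tue: 7:42 AM–4:16 PM = 8 h 34 min; less 45 min break → 7 h 49 min
Wed: 8:11 AM–4:29 PM = 8 h 18 min; less 45 min break → 7 h 33 min
Thu: 7:03 AM–12:39 PM = 5 h 36 min; less 45 min break → 4 h 51 min
Fri: 9:19 AM–3:08 PM = 5 h 49 min; less 45 min break → 5 h 4 min
Sat: 6:58 AM–4:31 PM = 9 h 33 min; less 45 min break → 8 h 48 min
Total worked: 37 h 48 min = 37.80 h.
Threshold 40 h → overtime 0 h 0 min, regular 37 h 48 min.

Regular 37.80 hours, overtime 0.00 hours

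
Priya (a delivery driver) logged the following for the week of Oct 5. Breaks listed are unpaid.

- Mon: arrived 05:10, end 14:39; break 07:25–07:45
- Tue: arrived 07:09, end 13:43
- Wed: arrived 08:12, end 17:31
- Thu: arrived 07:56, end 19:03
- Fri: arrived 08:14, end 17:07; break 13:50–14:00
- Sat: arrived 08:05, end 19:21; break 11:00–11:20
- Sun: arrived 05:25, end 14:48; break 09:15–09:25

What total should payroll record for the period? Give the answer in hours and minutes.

Mon: 05:10–14:39 = 9 h 29 min; less 20 min break → 9 h 9 min
Tue: 07:09–13:43 = 6 h 34 min
Wed: 08:12–17:31 = 9 h 19 min
Thu: 07:56–19:03 = 11 h 7 min
Fri: 08:14–17:07 = 8 h 53 min; less 10 min break → 8 h 43 min
Sat: 08:05–19:21 = 11 h 16 min; less 20 min break → 10 h 56 min
Sun: 05:25–14:48 = 9 h 23 min; less 10 min break → 9 h 13 min
Total: 9 h 9 min + 6 h 34 min + 9 h 19 min + 11 h 7 min + 8 h 43 min + 10 h 56 min + 9 h 13 min = 65 h 1 min.

65 h 1 min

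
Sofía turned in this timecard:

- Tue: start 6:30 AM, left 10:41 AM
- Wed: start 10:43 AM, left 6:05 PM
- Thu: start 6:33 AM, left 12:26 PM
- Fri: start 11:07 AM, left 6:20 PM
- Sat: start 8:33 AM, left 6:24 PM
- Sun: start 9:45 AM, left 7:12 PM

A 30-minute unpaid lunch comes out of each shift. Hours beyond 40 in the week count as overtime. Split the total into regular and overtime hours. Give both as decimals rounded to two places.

Regular 40.00 hours, overtime 0.95 hours

Tue: 6:30 AM–10:41 AM = 4 h 11 min; less 30 min break → 3 h 41 min
Wed: 10:43 AM–6:05 PM = 7 h 22 min; less 30 min break → 6 h 52 min
Thu: 6:33 AM–12:26 PM = 5 h 53 min; less 30 min break → 5 h 23 min
Fri: 11:07 AM–6:20 PM = 7 h 13 min; less 30 min break → 6 h 43 min
Sat: 8:33 AM–6:24 PM = 9 h 51 min; less 30 min break → 9 h 21 min
Sun: 9:45 AM–7:12 PM = 9 h 27 min; less 30 min break → 8 h 57 min
Total worked: 40 h 57 min = 40.95 h.
Threshold 40 h → overtime 0 h 57 min, regular 40 h 0 min.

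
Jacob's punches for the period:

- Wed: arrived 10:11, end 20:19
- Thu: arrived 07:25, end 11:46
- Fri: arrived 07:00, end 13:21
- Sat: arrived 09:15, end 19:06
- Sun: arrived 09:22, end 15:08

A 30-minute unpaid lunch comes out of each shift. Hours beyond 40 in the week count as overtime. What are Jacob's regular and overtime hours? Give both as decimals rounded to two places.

Wed: 10:11–20:19 = 10 h 8 min; less 30 min break → 9 h 38 min
Thu: 07:25–11:46 = 4 h 21 min; less 30 min break → 3 h 51 min
Fri: 07:00–13:21 = 6 h 21 min; less 30 min break → 5 h 51 min
Sat: 09:15–19:06 = 9 h 51 min; less 30 min break → 9 h 21 min
Sun: 09:22–15:08 = 5 h 46 min; less 30 min break → 5 h 16 min
Total worked: 33 h 57 min = 33.95 h.
Threshold 40 h → overtime 0 h 0 min, regular 33 h 57 min.

Regular 33.95 hours, overtime 0.00 hours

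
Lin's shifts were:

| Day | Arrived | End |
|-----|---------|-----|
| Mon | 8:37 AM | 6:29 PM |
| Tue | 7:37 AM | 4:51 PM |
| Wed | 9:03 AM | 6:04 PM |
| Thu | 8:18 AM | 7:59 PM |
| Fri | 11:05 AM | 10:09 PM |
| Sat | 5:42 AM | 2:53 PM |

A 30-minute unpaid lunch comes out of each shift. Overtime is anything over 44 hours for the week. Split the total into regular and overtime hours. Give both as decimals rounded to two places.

Mon: 8:37 AM–6:29 PM = 9 h 52 min; less 30 min break → 9 h 22 min
Tue: 7:37 AM–4:51 PM = 9 h 14 min; less 30 min break → 8 h 44 min
Wed: 9:03 AM–6:04 PM = 9 h 1 min; less 30 min break → 8 h 31 min
Thu: 8:18 AM–7:59 PM = 11 h 41 min; less 30 min break → 11 h 11 min
Fri: 11:05 AM–10:09 PM = 11 h 4 min; less 30 min break → 10 h 34 min
Sat: 5:42 AM–2:53 PM = 9 h 11 min; less 30 min break → 8 h 41 min
Total worked: 57 h 3 min = 57.05 h.
Threshold 44 h → overtime 13 h 3 min, regular 44 h 0 min.

Regular 44.00 hours, overtime 13.05 hours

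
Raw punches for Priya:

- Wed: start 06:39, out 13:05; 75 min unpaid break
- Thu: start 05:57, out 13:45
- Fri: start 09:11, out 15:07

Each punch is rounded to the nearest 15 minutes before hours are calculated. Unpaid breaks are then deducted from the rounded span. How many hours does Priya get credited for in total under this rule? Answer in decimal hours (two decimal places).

18.50 hours

Wed: in 06:39→06:45, out 13:05→13:00; 6 h 15 min − 75 min = 5 h 0 min
Thu: in 05:57→06:00, out 13:45→13:45; 7 h 45 min
Fri: in 09:11→09:15, out 15:07→15:00; 5 h 45 min
Total credited: 18 h 30 min.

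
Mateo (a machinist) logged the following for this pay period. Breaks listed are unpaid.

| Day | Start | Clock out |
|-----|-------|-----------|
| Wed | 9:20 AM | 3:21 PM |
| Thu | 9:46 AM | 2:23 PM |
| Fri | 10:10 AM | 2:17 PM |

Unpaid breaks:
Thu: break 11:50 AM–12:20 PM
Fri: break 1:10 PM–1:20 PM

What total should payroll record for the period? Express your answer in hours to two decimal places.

14.08 hours

Wed: 9:20 AM–3:21 PM = 6 h 1 min
Thu: 9:46 AM–2:23 PM = 4 h 37 min; less 30 min break → 4 h 7 min
Fri: 10:10 AM–2:17 PM = 4 h 7 min; less 10 min break → 3 h 57 min
Total: 6 h 1 min + 4 h 7 min + 3 h 57 min = 14 h 5 min.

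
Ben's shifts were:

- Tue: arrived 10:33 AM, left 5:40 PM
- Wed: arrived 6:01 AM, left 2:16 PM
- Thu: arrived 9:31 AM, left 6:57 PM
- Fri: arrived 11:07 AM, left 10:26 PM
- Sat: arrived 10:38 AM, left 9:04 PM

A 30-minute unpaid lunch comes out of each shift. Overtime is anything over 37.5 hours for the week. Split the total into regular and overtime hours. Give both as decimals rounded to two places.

Regular 37.50 hours, overtime 6.55 hours

Tue: 10:33 AM–5:40 PM = 7 h 7 min; less 30 min break → 6 h 37 min
Wed: 6:01 AM–2:16 PM = 8 h 15 min; less 30 min break → 7 h 45 min
Thu: 9:31 AM–6:57 PM = 9 h 26 min; less 30 min break → 8 h 56 min
Fri: 11:07 AM–10:26 PM = 11 h 19 min; less 30 min break → 10 h 49 min
Sat: 10:38 AM–9:04 PM = 10 h 26 min; less 30 min break → 9 h 56 min
Total worked: 44 h 3 min = 44.05 h.
Threshold 37.5 h → overtime 6 h 33 min, regular 37 h 30 min.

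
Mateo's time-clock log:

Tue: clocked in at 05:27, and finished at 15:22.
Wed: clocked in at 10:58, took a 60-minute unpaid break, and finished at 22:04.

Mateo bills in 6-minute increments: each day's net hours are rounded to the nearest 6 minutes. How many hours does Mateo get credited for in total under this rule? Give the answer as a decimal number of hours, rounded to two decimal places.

20.00 hours

Tue: 05:27–15:22 = 9 h 55 min → rounds to 9 h 54 min
Wed: 10:58–22:04 = 11 h 6 min − 60 min = 10 h 6 min → rounds to 10 h 6 min
Total credited: 20 h 0 min.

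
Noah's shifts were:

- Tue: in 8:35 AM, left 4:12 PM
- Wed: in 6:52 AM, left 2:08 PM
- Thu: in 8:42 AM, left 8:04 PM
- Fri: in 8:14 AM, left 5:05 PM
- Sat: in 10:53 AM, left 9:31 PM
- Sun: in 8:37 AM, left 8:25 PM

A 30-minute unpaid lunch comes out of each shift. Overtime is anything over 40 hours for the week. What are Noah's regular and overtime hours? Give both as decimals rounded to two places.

Regular 40.00 hours, overtime 14.53 hours

Tue: 8:35 AM–4:12 PM = 7 h 37 min; less 30 min break → 7 h 7 min
Wed: 6:52 AM–2:08 PM = 7 h 16 min; less 30 min break → 6 h 46 min
Thu: 8:42 AM–8:04 PM = 11 h 22 min; less 30 min break → 10 h 52 min
Fri: 8:14 AM–5:05 PM = 8 h 51 min; less 30 min break → 8 h 21 min
Sat: 10:53 AM–9:31 PM = 10 h 38 min; less 30 min break → 10 h 8 min
Sun: 8:37 AM–8:25 PM = 11 h 48 min; less 30 min break → 11 h 18 min
Total worked: 54 h 32 min = 54.53 h.
Threshold 40 h → overtime 14 h 32 min, regular 40 h 0 min.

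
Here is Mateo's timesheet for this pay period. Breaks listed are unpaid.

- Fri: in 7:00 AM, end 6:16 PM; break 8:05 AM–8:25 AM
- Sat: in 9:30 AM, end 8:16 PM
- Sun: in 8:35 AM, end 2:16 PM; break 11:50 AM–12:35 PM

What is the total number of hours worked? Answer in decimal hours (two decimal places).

Fri: 7:00 AM–6:16 PM = 11 h 16 min; less 20 min break → 10 h 56 min
Sat: 9:30 AM–8:16 PM = 10 h 46 min
Sun: 8:35 AM–2:16 PM = 5 h 41 min; less 45 min break → 4 h 56 min
Total: 10 h 56 min + 10 h 46 min + 4 h 56 min = 26 h 38 min.

26.63 hours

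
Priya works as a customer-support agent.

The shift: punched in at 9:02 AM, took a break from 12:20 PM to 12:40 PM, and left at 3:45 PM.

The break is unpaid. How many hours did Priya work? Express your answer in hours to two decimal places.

The shift: 9:02 AM–3:45 PM = 6 h 43 min; less 20 min break → 6 h 23 min

6.38 hours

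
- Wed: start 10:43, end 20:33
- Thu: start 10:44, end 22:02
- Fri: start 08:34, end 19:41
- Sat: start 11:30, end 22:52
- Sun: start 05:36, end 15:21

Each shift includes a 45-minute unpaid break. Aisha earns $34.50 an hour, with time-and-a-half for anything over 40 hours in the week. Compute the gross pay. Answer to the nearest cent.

$1877.66

Wed: 10:43–20:33 = 9 h 50 min; less 45 min break → 9 h 5 min
Thu: 10:44–22:02 = 11 h 18 min; less 45 min break → 10 h 33 min
Fri: 08:34–19:41 = 11 h 7 min; less 45 min break → 10 h 22 min
Sat: 11:30–22:52 = 11 h 22 min; less 45 min break → 10 h 37 min
Sun: 05:36–15:21 = 9 h 45 min; less 45 min break → 9 h 0 min
Total worked: 49 h 37 min = 2977 min.
Regular 40 h 0 min = 2400 min at $34.50/h; overtime 9 h 37 min = 577 min at $51.75/h.
Pay = (2400 × $34.50 + 577 × $51.75) ÷ 60 = $1877.66.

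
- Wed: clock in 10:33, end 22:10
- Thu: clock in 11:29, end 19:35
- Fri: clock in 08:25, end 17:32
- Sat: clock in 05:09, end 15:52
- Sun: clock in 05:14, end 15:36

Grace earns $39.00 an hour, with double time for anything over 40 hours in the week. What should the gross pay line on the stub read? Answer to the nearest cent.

$2333.50

Wed: 10:33–22:10 = 11 h 37 min
Thu: 11:29–19:35 = 8 h 6 min
Fri: 08:25–17:32 = 9 h 7 min
Sat: 05:09–15:52 = 10 h 43 min
Sun: 05:14–15:36 = 10 h 22 min
Total worked: 49 h 55 min = 2995 min.
Regular 40 h 0 min = 2400 min at $39.00/h; overtime 9 h 55 min = 595 min at $78.00/h.
Pay = (2400 × $39.00 + 595 × $78.00) ÷ 60 = $2333.50.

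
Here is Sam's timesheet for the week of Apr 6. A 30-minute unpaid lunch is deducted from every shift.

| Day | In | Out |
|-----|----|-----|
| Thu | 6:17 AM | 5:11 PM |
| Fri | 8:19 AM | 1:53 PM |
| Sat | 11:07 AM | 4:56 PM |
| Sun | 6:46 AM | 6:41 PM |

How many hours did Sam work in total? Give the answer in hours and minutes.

32 h 12 min

Thu: 6:17 AM–5:11 PM = 10 h 54 min; less 30 min break → 10 h 24 min
Fri: 8:19 AM–1:53 PM = 5 h 34 min; less 30 min break → 5 h 4 min
Sat: 11:07 AM–4:56 PM = 5 h 49 min; less 30 min break → 5 h 19 min
Sun: 6:46 AM–6:41 PM = 11 h 55 min; less 30 min break → 11 h 25 min
Total: 10 h 24 min + 5 h 4 min + 5 h 19 min + 11 h 25 min = 32 h 12 min.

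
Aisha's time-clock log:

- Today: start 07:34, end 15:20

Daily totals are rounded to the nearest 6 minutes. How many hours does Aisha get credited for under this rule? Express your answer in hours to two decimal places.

7.80 hours

Today: 07:34–15:20 = 7 h 46 min → rounds to 7 h 48 min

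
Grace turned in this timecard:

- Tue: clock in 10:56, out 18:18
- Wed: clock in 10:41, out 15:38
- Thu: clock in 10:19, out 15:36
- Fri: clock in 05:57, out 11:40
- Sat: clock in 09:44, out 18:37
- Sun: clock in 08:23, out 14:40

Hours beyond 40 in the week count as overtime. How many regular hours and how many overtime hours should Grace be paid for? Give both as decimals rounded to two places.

Regular 38.48 hours, overtime 0.00 hours

Tue: 10:56–18:18 = 7 h 22 min
Wed: 10:41–15:38 = 4 h 57 min
Thu: 10:19–15:36 = 5 h 17 min
Fri: 05:57–11:40 = 5 h 43 min
Sat: 09:44–18:37 = 8 h 53 min
Sun: 08:23–14:40 = 6 h 17 min
Total worked: 38 h 29 min = 38.48 h.
Threshold 40 h → overtime 0 h 0 min, regular 38 h 29 min.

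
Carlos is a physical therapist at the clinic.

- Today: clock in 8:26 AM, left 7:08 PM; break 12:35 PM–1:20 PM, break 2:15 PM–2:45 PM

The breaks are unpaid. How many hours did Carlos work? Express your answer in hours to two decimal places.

Today: 8:26 AM–7:08 PM = 10 h 42 min; less 75 min break → 9 h 27 min

9.45 hours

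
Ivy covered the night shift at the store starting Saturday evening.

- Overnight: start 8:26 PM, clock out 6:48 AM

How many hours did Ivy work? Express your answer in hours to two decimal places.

Overnight: 8:26 PM → midnight = 3 h 34 min; midnight → 6:48 AM = 6 h 48 min; span 10 h 22 min

10.37 hours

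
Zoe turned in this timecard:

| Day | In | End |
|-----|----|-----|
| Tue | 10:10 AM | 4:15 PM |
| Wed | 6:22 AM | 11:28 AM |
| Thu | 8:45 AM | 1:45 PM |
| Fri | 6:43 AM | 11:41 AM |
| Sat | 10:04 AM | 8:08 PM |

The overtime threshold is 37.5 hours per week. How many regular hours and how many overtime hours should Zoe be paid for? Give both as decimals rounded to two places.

Tue: 10:10 AM–4:15 PM = 6 h 5 min
Wed: 6:22 AM–11:28 AM = 5 h 6 min
Thu: 8:45 AM–1:45 PM = 5 h 0 min
Fri: 6:43 AM–11:41 AM = 4 h 58 min
Sat: 10:04 AM–8:08 PM = 10 h 4 min
Total worked: 31 h 13 min = 31.22 h.
Threshold 37.5 h → overtime 0 h 0 min, regular 31 h 13 min.

Regular 31.22 hours, overtime 0.00 hours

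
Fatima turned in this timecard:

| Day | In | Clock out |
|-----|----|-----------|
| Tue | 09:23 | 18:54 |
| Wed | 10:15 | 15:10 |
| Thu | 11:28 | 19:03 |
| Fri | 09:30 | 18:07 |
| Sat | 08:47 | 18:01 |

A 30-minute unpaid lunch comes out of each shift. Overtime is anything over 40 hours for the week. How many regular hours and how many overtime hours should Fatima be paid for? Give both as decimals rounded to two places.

Regular 37.37 hours, overtime 0.00 hours

Tue: 09:23–18:54 = 9 h 31 min; less 30 min break → 9 h 1 min
Wed: 10:15–15:10 = 4 h 55 min; less 30 min break → 4 h 25 min
Thu: 11:28–19:03 = 7 h 35 min; less 30 min break → 7 h 5 min
Fri: 09:30–18:07 = 8 h 37 min; less 30 min break → 8 h 7 min
Sat: 08:47–18:01 = 9 h 14 min; less 30 min break → 8 h 44 min
Total worked: 37 h 22 min = 37.37 h.
Threshold 40 h → overtime 0 h 0 min, regular 37 h 22 min.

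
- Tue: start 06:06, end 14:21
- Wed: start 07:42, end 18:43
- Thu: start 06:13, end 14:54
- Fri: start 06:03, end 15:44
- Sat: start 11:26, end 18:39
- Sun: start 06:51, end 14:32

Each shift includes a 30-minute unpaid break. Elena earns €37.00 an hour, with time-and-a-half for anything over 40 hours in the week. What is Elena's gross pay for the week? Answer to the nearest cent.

Tue: 06:06–14:21 = 8 h 15 min; less 30 min break → 7 h 45 min
Wed: 07:42–18:43 = 11 h 1 min; less 30 min break → 10 h 31 min
Thu: 06:13–14:54 = 8 h 41 min; less 30 min break → 8 h 11 min
Fri: 06:03–15:44 = 9 h 41 min; less 30 min break → 9 h 11 min
Sat: 11:26–18:39 = 7 h 13 min; less 30 min break → 6 h 43 min
Sun: 06:51–14:32 = 7 h 41 min; less 30 min break → 7 h 11 min
Total worked: 49 h 32 min = 2972 min.
Regular 40 h 0 min = 2400 min at €37.00/h; overtime 9 h 32 min = 572 min at €55.50/h.
Pay = (2400 × €37.00 + 572 × €55.50) ÷ 60 = €2009.10.

€2009.10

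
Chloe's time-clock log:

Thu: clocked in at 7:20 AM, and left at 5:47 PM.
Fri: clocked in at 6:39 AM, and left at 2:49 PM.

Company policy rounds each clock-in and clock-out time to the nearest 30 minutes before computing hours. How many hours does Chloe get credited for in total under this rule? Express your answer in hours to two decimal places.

Thu: in 7:20 AM→7:30 AM, out 5:47 PM→6:00 PM; 10 h 30 min
Fri: in 6:39 AM→6:30 AM, out 2:49 PM→3:00 PM; 8 h 30 min
Total credited: 19 h 0 min.

19.00 hours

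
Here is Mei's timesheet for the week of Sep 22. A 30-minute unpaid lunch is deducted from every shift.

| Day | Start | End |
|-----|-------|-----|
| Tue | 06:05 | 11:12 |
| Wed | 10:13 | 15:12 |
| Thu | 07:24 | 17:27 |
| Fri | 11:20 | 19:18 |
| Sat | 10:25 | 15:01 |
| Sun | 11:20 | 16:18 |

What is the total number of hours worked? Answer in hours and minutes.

34 h 41 min

Tue: 06:05–11:12 = 5 h 7 min; less 30 min break → 4 h 37 min
Wed: 10:13–15:12 = 4 h 59 min; less 30 min break → 4 h 29 min
Thu: 07:24–17:27 = 10 h 3 min; less 30 min break → 9 h 33 min
Fri: 11:20–19:18 = 7 h 58 min; less 30 min break → 7 h 28 min
Sat: 10:25–15:01 = 4 h 36 min; less 30 min break → 4 h 6 min
Sun: 11:20–16:18 = 4 h 58 min; less 30 min break → 4 h 28 min
Total: 4 h 37 min + 4 h 29 min + 9 h 33 min + 7 h 28 min + 4 h 6 min + 4 h 28 min = 34 h 41 min.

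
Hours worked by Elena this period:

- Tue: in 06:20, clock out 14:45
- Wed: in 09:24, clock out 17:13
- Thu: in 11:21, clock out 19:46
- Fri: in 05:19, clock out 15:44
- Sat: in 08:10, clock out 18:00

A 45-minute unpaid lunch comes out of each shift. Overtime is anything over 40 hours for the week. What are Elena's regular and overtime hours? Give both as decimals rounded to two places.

Regular 40.00 hours, overtime 1.15 hours

Tue: 06:20–14:45 = 8 h 25 min; less 45 min break → 7 h 40 min
Wed: 09:24–17:13 = 7 h 49 min; less 45 min break → 7 h 4 min
Thu: 11:21–19:46 = 8 h 25 min; less 45 min break → 7 h 40 min
Fri: 05:19–15:44 = 10 h 25 min; less 45 min break → 9 h 40 min
Sat: 08:10–18:00 = 9 h 50 min; less 45 min break → 9 h 5 min
Total worked: 41 h 9 min = 41.15 h.
Threshold 40 h → overtime 1 h 9 min, regular 40 h 0 min.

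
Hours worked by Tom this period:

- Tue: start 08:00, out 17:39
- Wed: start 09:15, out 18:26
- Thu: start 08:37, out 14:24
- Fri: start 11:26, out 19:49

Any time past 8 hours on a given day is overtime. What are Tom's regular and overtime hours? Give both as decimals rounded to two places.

Regular 29.78 hours, overtime 3.22 hours

Tue: 08:00–17:39 = 9 h 39 min
Wed: 09:15–18:26 = 9 h 11 min
Thu: 08:37–14:24 = 5 h 47 min
Fri: 11:26–19:49 = 8 h 23 min
Tue reg 8 h 0 min / OT 1 h 39 min; Wed reg 8 h 0 min / OT 1 h 11 min; Thu reg 5 h 47 min / OT 0 h 0 min; Fri reg 8 h 0 min / OT 0 h 23 min.
Totals: regular 29 h 47 min, overtime 3 h 13 min.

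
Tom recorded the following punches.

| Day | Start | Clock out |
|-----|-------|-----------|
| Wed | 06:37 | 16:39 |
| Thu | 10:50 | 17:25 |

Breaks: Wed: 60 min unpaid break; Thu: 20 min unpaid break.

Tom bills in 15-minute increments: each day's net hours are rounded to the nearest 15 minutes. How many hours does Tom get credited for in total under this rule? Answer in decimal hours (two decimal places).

Wed: 06:37–16:39 = 10 h 2 min − 60 min = 9 h 2 min → rounds to 9 h 0 min
Thu: 10:50–17:25 = 6 h 35 min − 20 min = 6 h 15 min → rounds to 6 h 15 min
Total credited: 15 h 15 min.

15.25 hours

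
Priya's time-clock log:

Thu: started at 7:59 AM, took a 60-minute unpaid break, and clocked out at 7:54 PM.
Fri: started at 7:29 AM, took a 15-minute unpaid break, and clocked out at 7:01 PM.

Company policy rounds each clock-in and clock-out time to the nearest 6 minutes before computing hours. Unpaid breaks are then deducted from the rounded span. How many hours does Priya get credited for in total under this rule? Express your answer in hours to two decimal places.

Thu: in 7:59 AM→8:00 AM, out 7:54 PM→7:54 PM; 11 h 54 min − 60 min = 10 h 54 min
Fri: in 7:29 AM→7:30 AM, out 7:01 PM→7:00 PM; 11 h 30 min − 15 min = 11 h 15 min
Total credited: 22 h 9 min.

22.15 hours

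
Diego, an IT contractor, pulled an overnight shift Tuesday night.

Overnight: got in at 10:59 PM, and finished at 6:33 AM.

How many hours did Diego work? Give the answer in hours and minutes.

Overnight: 10:59 PM → midnight = 1 h 1 min; midnight → 6:33 AM = 6 h 33 min; span 7 h 34 min

7 h 34 min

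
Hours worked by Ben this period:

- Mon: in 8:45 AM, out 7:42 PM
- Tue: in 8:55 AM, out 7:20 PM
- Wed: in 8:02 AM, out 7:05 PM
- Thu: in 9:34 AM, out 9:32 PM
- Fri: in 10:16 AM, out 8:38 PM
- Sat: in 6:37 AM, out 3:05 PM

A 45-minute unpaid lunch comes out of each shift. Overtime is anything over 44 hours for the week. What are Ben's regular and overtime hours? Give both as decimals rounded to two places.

Mon: 8:45 AM–7:42 PM = 10 h 57 min; less 45 min break → 10 h 12 min
Tue: 8:55 AM–7:20 PM = 10 h 25 min; less 45 min break → 9 h 40 min
Wed: 8:02 AM–7:05 PM = 11 h 3 min; less 45 min break → 10 h 18 min
Thu: 9:34 AM–9:32 PM = 11 h 58 min; less 45 min break → 11 h 13 min
Fri: 10:16 AM–8:38 PM = 10 h 22 min; less 45 min break → 9 h 37 min
Sat: 6:37 AM–3:05 PM = 8 h 28 min; less 45 min break → 7 h 43 min
Total worked: 58 h 43 min = 58.72 h.
Threshold 44 h → overtime 14 h 43 min, regular 44 h 0 min.

Regular 44.00 hours, overtime 14.72 hours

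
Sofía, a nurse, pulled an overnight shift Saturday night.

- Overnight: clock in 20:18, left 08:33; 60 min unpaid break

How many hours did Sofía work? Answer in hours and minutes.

Overnight: 20:18 → midnight = 3 h 42 min; midnight → 08:33 = 8 h 33 min; span 12 h 15 min; less 60 min break → 11 h 15 min

11 h 15 min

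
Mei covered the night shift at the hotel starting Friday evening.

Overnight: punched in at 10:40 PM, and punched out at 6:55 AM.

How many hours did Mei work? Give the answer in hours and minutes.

8 h 15 min

Overnight: 10:40 PM → midnight = 1 h 20 min; midnight → 6:55 AM = 6 h 55 min; span 8 h 15 min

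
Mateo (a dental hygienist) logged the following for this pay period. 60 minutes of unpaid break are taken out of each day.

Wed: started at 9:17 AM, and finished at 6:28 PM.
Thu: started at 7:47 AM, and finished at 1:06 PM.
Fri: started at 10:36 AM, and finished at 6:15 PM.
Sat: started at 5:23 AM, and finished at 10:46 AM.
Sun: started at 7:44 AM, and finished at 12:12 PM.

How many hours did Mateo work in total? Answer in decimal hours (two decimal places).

27.00 hours

Wed: 9:17 AM–6:28 PM = 9 h 11 min; less 60 min break → 8 h 11 min
Thu: 7:47 AM–1:06 PM = 5 h 19 min; less 60 min break → 4 h 19 min
Fri: 10:36 AM–6:15 PM = 7 h 39 min; less 60 min break → 6 h 39 min
Sat: 5:23 AM–10:46 AM = 5 h 23 min; less 60 min break → 4 h 23 min
Sun: 7:44 AM–12:12 PM = 4 h 28 min; less 60 min break → 3 h 28 min
Total: 8 h 11 min + 4 h 19 min + 6 h 39 min + 4 h 23 min + 3 h 28 min = 27 h 0 min.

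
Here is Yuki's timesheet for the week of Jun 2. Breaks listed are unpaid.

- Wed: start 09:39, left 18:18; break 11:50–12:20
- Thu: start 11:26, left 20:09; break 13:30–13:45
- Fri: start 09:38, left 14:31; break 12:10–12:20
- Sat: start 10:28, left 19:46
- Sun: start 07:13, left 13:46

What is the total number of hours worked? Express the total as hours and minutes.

37 h 11 min

Wed: 09:39–18:18 = 8 h 39 min; less 30 min break → 8 h 9 min
Thu: 11:26–20:09 = 8 h 43 min; less 15 min break → 8 h 28 min
Fri: 09:38–14:31 = 4 h 53 min; less 10 min break → 4 h 43 min
Sat: 10:28–19:46 = 9 h 18 min
Sun: 07:13–13:46 = 6 h 33 min
Total: 8 h 9 min + 8 h 28 min + 4 h 43 min + 9 h 18 min + 6 h 33 min = 37 h 11 min.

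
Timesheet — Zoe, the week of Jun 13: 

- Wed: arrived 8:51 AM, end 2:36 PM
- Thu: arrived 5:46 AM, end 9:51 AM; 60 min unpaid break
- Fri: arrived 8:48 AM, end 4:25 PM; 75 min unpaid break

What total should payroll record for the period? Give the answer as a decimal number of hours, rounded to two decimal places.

15.20 hours

Wed: 8:51 AM–2:36 PM = 5 h 45 min
Thu: 5:46 AM–9:51 AM = 4 h 5 min; less 60 min break → 3 h 5 min
Fri: 8:48 AM–4:25 PM = 7 h 37 min; less 75 min break → 6 h 22 min
Total: 5 h 45 min + 3 h 5 min + 6 h 22 min = 15 h 12 min.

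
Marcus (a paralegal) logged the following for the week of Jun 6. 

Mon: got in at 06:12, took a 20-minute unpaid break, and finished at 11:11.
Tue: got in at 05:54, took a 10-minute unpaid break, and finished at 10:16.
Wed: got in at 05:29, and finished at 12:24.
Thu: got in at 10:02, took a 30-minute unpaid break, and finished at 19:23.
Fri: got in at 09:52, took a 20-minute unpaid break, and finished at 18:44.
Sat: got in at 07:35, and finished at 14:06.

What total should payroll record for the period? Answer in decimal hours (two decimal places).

Mon: 06:12–11:11 = 4 h 59 min; less 20 min break → 4 h 39 min
Tue: 05:54–10:16 = 4 h 22 min; less 10 min break → 4 h 12 min
Wed: 05:29–12:24 = 6 h 55 min
Thu: 10:02–19:23 = 9 h 21 min; less 30 min break → 8 h 51 min
Fri: 09:52–18:44 = 8 h 52 min; less 20 min break → 8 h 32 min
Sat: 07:35–14:06 = 6 h 31 min
Total: 4 h 39 min + 4 h 12 min + 6 h 55 min + 8 h 51 min + 8 h 32 min + 6 h 31 min = 39 h 40 min.

39.67 hours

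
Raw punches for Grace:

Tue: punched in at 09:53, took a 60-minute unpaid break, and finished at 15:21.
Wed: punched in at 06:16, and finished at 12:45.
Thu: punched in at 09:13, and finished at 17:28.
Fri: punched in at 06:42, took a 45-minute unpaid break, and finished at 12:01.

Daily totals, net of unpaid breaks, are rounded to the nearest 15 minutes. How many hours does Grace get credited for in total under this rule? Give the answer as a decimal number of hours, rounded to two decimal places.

23.75 hours

Tue: 09:53–15:21 = 5 h 28 min − 60 min = 4 h 28 min → rounds to 4 h 30 min
Wed: 06:16–12:45 = 6 h 29 min → rounds to 6 h 30 min
Thu: 09:13–17:28 = 8 h 15 min → rounds to 8 h 15 min
Fri: 06:42–12:01 = 5 h 19 min − 45 min = 4 h 34 min → rounds to 4 h 30 min
Total credited: 23 h 45 min.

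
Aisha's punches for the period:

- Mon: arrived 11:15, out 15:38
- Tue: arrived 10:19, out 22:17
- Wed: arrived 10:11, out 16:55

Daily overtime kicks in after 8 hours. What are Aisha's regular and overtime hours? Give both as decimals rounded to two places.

Regular 19.12 hours, overtime 3.97 hours

Mon: 11:15–15:38 = 4 h 23 min
Tue: 10:19–22:17 = 11 h 58 min
Wed: 10:11–16:55 = 6 h 44 min
Mon reg 4 h 23 min / OT 0 h 0 min; Tue reg 8 h 0 min / OT 3 h 58 min; Wed reg 6 h 44 min / OT 0 h 0 min.
Totals: regular 19 h 7 min, overtime 3 h 58 min.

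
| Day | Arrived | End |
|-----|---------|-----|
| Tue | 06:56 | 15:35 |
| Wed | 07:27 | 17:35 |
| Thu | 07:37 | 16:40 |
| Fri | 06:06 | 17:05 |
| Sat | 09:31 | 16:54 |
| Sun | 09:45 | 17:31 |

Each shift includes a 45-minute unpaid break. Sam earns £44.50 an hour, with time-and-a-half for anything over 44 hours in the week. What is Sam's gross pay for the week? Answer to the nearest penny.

£2322.90

Tue: 06:56–15:35 = 8 h 39 min; less 45 min break → 7 h 54 min
Wed: 07:27–17:35 = 10 h 8 min; less 45 min break → 9 h 23 min
Thu: 07:37–16:40 = 9 h 3 min; less 45 min break → 8 h 18 min
Fri: 06:06–17:05 = 10 h 59 min; less 45 min break → 10 h 14 min
Sat: 09:31–16:54 = 7 h 23 min; less 45 min break → 6 h 38 min
Sun: 09:45–17:31 = 7 h 46 min; less 45 min break → 7 h 1 min
Total worked: 49 h 28 min = 2968 min.
Regular 44 h 0 min = 2640 min at £44.50/h; overtime 5 h 28 min = 328 min at £66.75/h.
Pay = (2640 × £44.50 + 328 × £66.75) ÷ 60 = £2322.90.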